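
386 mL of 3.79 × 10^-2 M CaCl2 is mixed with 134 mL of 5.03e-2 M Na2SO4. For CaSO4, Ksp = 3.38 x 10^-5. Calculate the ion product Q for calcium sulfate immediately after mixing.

Q = 3.65e-4

Total volume = 386 + 134 = 520 mL.
[Ca^2+] = 3.79 × 10^-2 × (386/520) = 2.813 x 10^-2 M
[SO4^2-] = 5.03 × 10^-2 × (134/520) = 1.296 × 10^-2 M
CaSO4(s) ⇌ Ca^2+ + SO4^2-, so Q = [Ca^2+][SO4^2-]
Q = (2.813 × 10^-2)(1.296 × 10^-2) = 3.65 × 10^-4
Q > Ksp, so CaSO4 will precipitate.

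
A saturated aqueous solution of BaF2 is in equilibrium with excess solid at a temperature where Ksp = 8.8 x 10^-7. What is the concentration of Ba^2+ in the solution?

[Ba^2+] ≈ 6.0 × 10^-3 M

BaF2(s) <=> Ba^2+(aq) + 2 F^-(aq)
Ksp = [Ba^2+][F^-]^2
If s mol/L of BaF2 dissolves, [Ba^2+] = s and [F^-] = 2s.
Ksp = s(2s)^2 = 4s^3
s = (8.8 x 10^-7 / 4)^(1/3) = 6.04 × 10^-3 M
[Ba^2+] = s = 6.0 × 10^-3 M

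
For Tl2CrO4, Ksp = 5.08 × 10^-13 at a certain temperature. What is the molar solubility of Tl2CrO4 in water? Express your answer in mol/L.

Tl2CrO4(s) <=> 2 Tl^+(aq) + CrO4^2-(aq)
Ksp = [Tl^+]^2[CrO4^2-]
Let s = molar solubility. Then [Tl^+] = 2s and [CrO4^2-] = s.
So Ksp = (2s)^2 × s = 4s^3
Solving, s = (5.08 × 10^-13/4)^(1/3) = 5.03 × 10^-5 M

s ≈ 5.03 × 10^-5 M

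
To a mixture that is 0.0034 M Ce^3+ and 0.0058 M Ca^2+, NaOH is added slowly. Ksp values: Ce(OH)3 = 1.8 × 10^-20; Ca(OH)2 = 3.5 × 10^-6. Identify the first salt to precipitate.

Ce(OH)3

Precipitation of each salt starts when its ion product equals its Ksp.
For Ce(OH)3: 1.8 × 10^-20 = 0.0034 × [OH^-]^3  ⇒  [OH^-] = 1.7 × 10^-6 M.
For Ca(OH)2: 3.5 × 10^-6 = 0.0058 × [OH^-]^2  ⇒  [OH^-] = 2.5 × 10^-2 M.
The salt with the lower threshold [OH^-] precipitates first: Ce(OH)3.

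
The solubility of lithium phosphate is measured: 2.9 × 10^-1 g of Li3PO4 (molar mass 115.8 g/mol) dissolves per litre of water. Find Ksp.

1.1e-9

Molar solubility s = (2.9 × 10^-1 g/L) / (115.8 g/mol) = 2.50 × 10^-3 M.
Li3PO4(s) ⇌ 3 Li^+(aq) + PO4^3-(aq)
If s mol/L of Li3PO4 dissolves, [Li^+] = 3s and [PO4^3-] = s.
Ksp = [Li^+]^3[PO4^3-]
Ksp = (3s)^3s = 27s^4
With s = 2.50 x 10^-3: Ksp = 1.1 × 10^-9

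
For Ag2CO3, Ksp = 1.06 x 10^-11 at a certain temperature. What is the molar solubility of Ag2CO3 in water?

Ag2CO3(s) ⇌ 2 Ag^+ + CO3^2-
Ksp = [Ag^+]^2[CO3^2-]
For each mole of Ag2CO3 that dissolves: [Ag^+] = 2s, [CO3^2-] = s.
So Ksp = (2s)^2 × s = 4s^3
s^3 = 1.06 x 10^-11 / 4, so s = 1.38 × 10^-4 M

1.38 x 10^-4 M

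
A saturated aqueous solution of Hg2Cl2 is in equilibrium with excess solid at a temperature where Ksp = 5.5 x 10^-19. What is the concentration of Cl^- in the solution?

1.0 x 10^-6 M

Hg2Cl2(s) <=> Hg2^2+(aq) + 2 Cl^-(aq)
Ksp = [Hg2^2+][Cl^-]^2
For each mole of Hg2Cl2 that dissolves: [Hg2^2+] = s, [Cl^-] = 2s.
So Ksp = s × (2s)^2 = 4s^3
Solving, s = (5.5 x 10^-19/4)^(1/3) = 5.16 x 10^-7 M
[Cl^-] = 2s = 1.0 x 10^-6 M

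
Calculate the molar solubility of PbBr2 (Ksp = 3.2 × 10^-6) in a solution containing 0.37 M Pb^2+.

1.5 × 10^-3 M

PbBr2(s) ⇌ Pb^2+(aq) + 2 Br^-(aq)
Ksp = [Pb^2+][Br^-]^2
Let s be the molar solubility in this solution. [Pb^2+] = 0.37 + s ≈ 0.37, [Br^-] = 2s (common-ion effect: Pb^2+ is already 0.37 M).
Ksp ≈ 0.37 × (2s)^2
s = 1.5 × 10^-3 M
Check: s = 1.5 x 10^-3 ≪ 0.37, so the approximation is valid.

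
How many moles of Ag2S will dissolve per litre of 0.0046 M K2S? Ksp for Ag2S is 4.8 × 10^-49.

Ag2S(s) ⇌ 2 Ag^+(aq) + S^2-(aq)
Ksp = [Ag^+]^2[S^2-]
Let s = moles of Ag2S that dissolve per litre. [Ag^+] = 2s, [S^2-] = 0.0046 + s ≈ 0.0046 (common-ion effect: S^2- is already 0.0046 M).
Ksp ≈ (2s)^2 × 0.0046
s = 5.1 × 10^-24 M
Check: s = 5.1 x 10^-24 ≪ 0.0046, so the approximation is valid.

5.1e-24 M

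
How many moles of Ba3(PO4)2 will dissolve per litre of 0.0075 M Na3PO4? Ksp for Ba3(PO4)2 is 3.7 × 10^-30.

s = 1.3e-9 M

Ba3(PO4)2(s) ⇌ 3 Ba^2+ + 2 PO4^3-
Ksp = [Ba^2+]^3[PO4^3-]^2
If s mol/L dissolves here, [Ba^2+] = 3s, [PO4^3-] = 0.0075 + 2s ≈ 0.0075 (since PO4^3- from Na3PO4 dominates).
Ksp ≈ (3s)^3 × (0.0075)^2
s = 1.3 x 10^-9 M
Check: 2s = 2.7 x 10^-9 ≪ 0.0075, so the approximation is valid.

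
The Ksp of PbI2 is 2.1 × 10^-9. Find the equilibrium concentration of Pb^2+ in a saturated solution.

[Pb^2+] ≈ 8.1 × 10^-4 M

PbI2(s) ⇌ Pb^2+ + 2 I^-
Ksp = [Pb^2+][I^-]^2
For each mole of PbI2 that dissolves: [Pb^2+] = s, [I^-] = 2s.
Substituting: Ksp = s(2s)^2 = 4s^3
s = (2.1 × 10^-9 / 4)^(1/3) = 8.07 × 10^-4 M
[Pb^2+] = s = 8.1 × 10^-4 M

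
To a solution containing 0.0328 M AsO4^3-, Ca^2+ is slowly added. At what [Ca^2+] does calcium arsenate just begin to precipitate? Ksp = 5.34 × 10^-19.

Ca3(AsO4)2(s) <=> 3 Ca^2+ + 2 AsO4^3-
Ksp = [Ca^2+]^3[AsO4^3-]^2
Precipitation begins when Q = Ksp. With [AsO4^3-] = 0.0328 M:
5.34 × 10^-19 = (0.0328)^2 × [Ca^2+]^3
[Ca^2+] = (5.34 × 10^-19 / 1.076 x 10^-3)^(1/3) = 7.92 × 10^-6 M

[Ca^2+] = 7.92 × 10^-6 M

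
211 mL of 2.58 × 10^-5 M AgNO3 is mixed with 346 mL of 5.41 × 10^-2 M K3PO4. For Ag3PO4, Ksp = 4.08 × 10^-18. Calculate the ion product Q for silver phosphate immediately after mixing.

3.14 × 10^-17

Total volume = 211 + 346 = 557 mL.
[Ag^+] = 2.58 × 10^-5 × (211/557) = 9.773 × 10^-6 M
[PO4^3-] = 5.41 × 10^-2 × (346/557) = 3.361 × 10^-2 M
Ag3PO4(s) ⇌ 3 Ag^+(aq) + PO4^3-(aq), so Q = [Ag^+]^3[PO4^3-]
Q = (9.773 × 10^-6)^3(3.361 x 10^-2) = 3.14 × 10^-17
Q > Ksp, so Ag3PO4 will precipitate.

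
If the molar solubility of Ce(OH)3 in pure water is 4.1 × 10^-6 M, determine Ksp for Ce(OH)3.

Ksp ≈ 7.6 × 10^-21

Ce(OH)3(s) ⇌ Ce^3+ + 3 OH^-
For each mole of Ce(OH)3 that dissolves: [Ce^3+] = s, [OH^-] = 3s.
Ksp = [Ce^3+][OH^-]^3
Substituting: Ksp = s(3s)^3 = 27s^4
Ksp = 27 × (4.1 × 10^-6)^4 = 7.6 x 10^-21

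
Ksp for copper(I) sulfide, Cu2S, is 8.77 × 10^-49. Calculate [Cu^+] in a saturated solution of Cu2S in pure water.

Cu2S(s) <=> 2 Cu^+ + S^2-
Ksp = [Cu^+]^2[S^2-]
With molar solubility s: [Cu^+] = 2s, [S^2-] = s.
Ksp = (2s)^2s = 4s^3
Solving, s = (8.77 × 10^-49/4)^(1/3) = 6.030 × 10^-17 M
[Cu^+] = 2s = 1.21 × 10^-16 M

[Cu^+] = 1.21 × 10^-16 M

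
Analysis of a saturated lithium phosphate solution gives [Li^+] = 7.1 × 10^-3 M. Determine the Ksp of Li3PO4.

Ksp = 8.5e-10

Li3PO4(s) ⇌ 3 Li^+ + PO4^3-
Stoichiometry gives [PO4^3-] = (1/3)[Li^+] = 2.37 × 10^-3 M.
Ksp = [Li^+]^3[PO4^3-]
Ksp = (7.1 x 10^-3)^3 × 2.37 × 10^-3 = 8.5 x 10^-10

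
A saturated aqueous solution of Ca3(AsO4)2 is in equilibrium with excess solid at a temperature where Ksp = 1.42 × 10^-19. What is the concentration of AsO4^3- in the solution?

Ca3(AsO4)2(s) ⇌ 3 Ca^2+(aq) + 2 AsO4^3-(aq)
Ksp = [Ca^2+]^3[AsO4^3-]^2
Let s = molar solubility. Then [Ca^2+] = 3s and [AsO4^3-] = 2s.
Substituting: Ksp = (3s)^3(2s)^2 = 108s^5
Solving, s = (1.42 × 10^-19/108)^(1/5) = 6.665 × 10^-5 M
[AsO4^3-] = 2s = 1.33 × 10^-4 M

1.33 x 10^-4 M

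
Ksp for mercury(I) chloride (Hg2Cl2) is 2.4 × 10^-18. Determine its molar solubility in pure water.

8.4 x 10^-7 M

Hg2Cl2(s) ⇌ Hg2^2+(aq) + 2 Cl^-(aq)
Ksp = [Hg2^2+][Cl^-]^2
For each mole of Hg2Cl2 that dissolves: [Hg2^2+] = s, [Cl^-] = 2s.
Substituting: Ksp = s(2s)^2 = 4s^3
Solving, s = (2.4 × 10^-18/4)^(1/3) = 8.4 × 10^-7 M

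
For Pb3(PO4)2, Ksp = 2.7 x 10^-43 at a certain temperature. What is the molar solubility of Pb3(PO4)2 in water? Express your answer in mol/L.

Pb3(PO4)2(s) ⇌ 3 Pb^2+ + 2 PO4^3-
Ksp = [Pb^2+]^3[PO4^3-]^2
Let s = molar solubility. Then [Pb^2+] = 3s and [PO4^3-] = 2s.
So Ksp = (3s)^3 × (2s)^2 = 108s^5
Solving, s = (2.7 x 10^-43/108)^(1/5) = 1.2 × 10^-9 M

s ≈ 1.2e-9 M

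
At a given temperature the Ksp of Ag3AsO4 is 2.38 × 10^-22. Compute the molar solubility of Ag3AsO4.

Ag3AsO4(s) ⇌ 3 Ag^+ + AsO4^3-
Ksp = [Ag^+]^3[AsO4^3-]
Let s = molar solubility. Then [Ag^+] = 3s and [AsO4^3-] = s.
Substituting: Ksp = (3s)^3s = 27s^4
s = (2.38 × 10^-22 / 27)^(1/4) = 1.72 x 10^-6 M

s = 1.72 × 10^-6 M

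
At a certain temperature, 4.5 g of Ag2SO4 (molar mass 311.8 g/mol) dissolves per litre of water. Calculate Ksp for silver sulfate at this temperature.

Molar solubility s = (4.5 g/L) / (311.8 g/mol) = 1.44 × 10^-2 M.
Ag2SO4(s) ⇌ 2 Ag^+ + SO4^2-
If s mol/L of Ag2SO4 dissolves, [Ag^+] = 2s and [SO4^2-] = s.
Ksp = [Ag^+]^2[SO4^2-]
Ksp = (2s)^2s = 4s^3
Ksp = 4 × (1.44 × 10^-2)^3 = 1.2 × 10^-5

Ksp = 1.2 × 10^-5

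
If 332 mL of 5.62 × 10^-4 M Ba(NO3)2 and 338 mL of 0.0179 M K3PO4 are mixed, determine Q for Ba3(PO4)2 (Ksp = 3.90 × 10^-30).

Q ≈ 1.76e-15

Total volume = 332 + 338 = 670 mL.
[Ba^2+] = 5.62 × 10^-4 × (332/670) = 2.785 x 10^-4 M
[PO4^3-] = 1.79 × 10^-2 × (338/670) = 9.030 x 10^-3 M
Ba3(PO4)2(s) ⇌ 3 Ba^2+(aq) + 2 PO4^3-(aq), so Q = [Ba^2+]^3[PO4^3-]^2
Q = (2.785 x 10^-4)^3(9.030 × 10^-3)^2 = 1.76 × 10^-15
Q > Ksp, so Ba3(PO4)2 will precipitate.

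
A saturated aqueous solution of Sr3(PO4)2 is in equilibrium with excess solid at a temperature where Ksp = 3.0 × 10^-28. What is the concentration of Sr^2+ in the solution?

3.7 x 10^-6 M

Sr3(PO4)2(s) ⇌ 3 Sr^2+(aq) + 2 PO4^3-(aq)
Ksp = [Sr^2+]^3[PO4^3-]^2
If s mol/L of Sr3(PO4)2 dissolves, [Sr^2+] = 3s and [PO4^3-] = 2s.
Ksp = (3s)^3(2s)^2 = 108s^5
Solving, s = (3.0 × 10^-28/108)^(1/5) = 1.23 × 10^-6 M
[Sr^2+] = 3s = 3.7 × 10^-6 M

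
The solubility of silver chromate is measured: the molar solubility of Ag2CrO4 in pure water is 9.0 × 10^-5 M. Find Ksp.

2.9 × 10^-12

Ag2CrO4(s) <=> 2 Ag^+(aq) + CrO4^2-(aq)
With molar solubility s: [Ag^+] = 2s, [CrO4^2-] = s.
Ksp = [Ag^+]^2[CrO4^2-]
Ksp = (2s)^2s = 4s^3
With s = 9.0 × 10^-5: Ksp = 2.9 × 10^-12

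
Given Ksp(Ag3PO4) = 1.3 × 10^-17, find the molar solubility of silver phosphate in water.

s ≈ 2.6e-5 M

Ag3PO4(s) ⇌ 3 Ag^+(aq) + PO4^3-(aq)
Ksp = [Ag^+]^3[PO4^3-]
With molar solubility s: [Ag^+] = 3s, [PO4^3-] = s.
Substituting: Ksp = (3s)^3s = 27s^4
s^4 = 1.3 × 10^-17 / 27, so s = 2.6 × 10^-5 M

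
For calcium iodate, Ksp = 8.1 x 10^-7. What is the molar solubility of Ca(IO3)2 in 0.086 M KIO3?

s = 1.1e-4 M

Ca(IO3)2(s) <=> Ca^2+ + 2 IO3^-
Ksp = [Ca^2+][IO3^-]^2
Let s be the molar solubility in this solution. [Ca^2+] = s, [IO3^-] = 0.086 + 2s ≈ 0.086 (since IO3^- from KIO3 dominates).
Ksp ≈ s × (0.086)^2
s = 1.1 × 10^-4 M
Check: 2s = 2.2 x 10^-4 ≪ 0.086, so the approximation is valid.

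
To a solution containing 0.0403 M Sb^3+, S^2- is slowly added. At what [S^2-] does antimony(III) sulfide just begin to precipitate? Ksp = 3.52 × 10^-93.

Sb2S3(s) <=> 2 Sb^3+ + 3 S^2-
Ksp = [Sb^3+]^2[S^2-]^3
Precipitation begins when Q = Ksp. With [Sb^3+] = 0.0403 M:
3.52 × 10^-93 = (0.0403)^2 × [S^2-]^3
[S^2-] = (3.52 × 10^-93 / 1.624 × 10^-3)^(1/3) = 1.29 x 10^-30 M

[S^2-] = 1.29e-30 M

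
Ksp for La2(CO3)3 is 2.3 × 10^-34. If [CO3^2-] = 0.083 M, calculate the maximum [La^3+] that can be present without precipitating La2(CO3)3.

La2(CO3)3(s) ⇌ 2 La^3+ + 3 CO3^2-
Ksp = [La^3+]^2[CO3^2-]^3
Precipitation begins when Q = Ksp. With [CO3^2-] = 0.083 M:
2.3 × 10^-34 = (0.083)^3 × [La^3+]^2
[La^3+] = (2.3 × 10^-34 / 5.72 × 10^-4)^(1/2) = 6.3 x 10^-16 M

6.3e-16 M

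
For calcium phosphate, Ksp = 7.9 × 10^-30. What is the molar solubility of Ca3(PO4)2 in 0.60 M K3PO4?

Ca3(PO4)2(s) ⇌ 3 Ca^2+ + 2 PO4^3-
Ksp = [Ca^2+]^3[PO4^3-]^2
If s mol/L dissolves here, [Ca^2+] = 3s, [PO4^3-] = 0.60 + 2s ≈ 0.60 (common-ion effect: PO4^3- is already 0.60 M).
Ksp ≈ (3s)^3 × (0.60)^2
s = 9.3 x 10^-11 M
Check: 2s = 1.9 × 10^-10 ≪ 0.60, so the approximation is valid.

s ≈ 9.3e-11 M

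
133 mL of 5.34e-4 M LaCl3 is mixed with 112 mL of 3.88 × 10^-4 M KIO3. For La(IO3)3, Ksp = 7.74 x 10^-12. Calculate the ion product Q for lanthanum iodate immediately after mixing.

Total volume = 133 + 112 = 245 mL.
[La^3+] = 5.34 x 10^-4 × (133/245) = 2.899 × 10^-4 M
[IO3^-] = 3.88 x 10^-4 × (112/245) = 1.774 x 10^-4 M
La(IO3)3(s) ⇌ La^3+(aq) + 3 IO3^-(aq), so Q = [La^3+][IO3^-]^3
Q = (2.899 × 10^-4)(1.774 × 10^-4)^3 = 1.62 × 10^-15
Q < Ksp, so no precipitate of La(IO3)3 forms.

Q = 1.62e-15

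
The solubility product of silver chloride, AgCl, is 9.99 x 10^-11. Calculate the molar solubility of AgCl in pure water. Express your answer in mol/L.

s ≈ 9.99 × 10^-6 M

AgCl(s) <=> Ag^+(aq) + Cl^-(aq)
Ksp = [Ag^+][Cl^-]
With molar solubility s: [Ag^+] = s, [Cl^-] = s.
Ksp = (s)(s) = s^2
s = (9.99 x 10^-11)^(1/2) = 9.99 × 10^-6 M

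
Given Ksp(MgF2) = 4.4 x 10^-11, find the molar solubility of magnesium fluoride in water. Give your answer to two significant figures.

MgF2(s) <=> Mg^2+(aq) + 2 F^-(aq)
Ksp = [Mg^2+][F^-]^2
With molar solubility s: [Mg^2+] = s, [F^-] = 2s.
Substituting: Ksp = s(2s)^2 = 4s^3
Solving, s = (4.4 x 10^-11/4)^(1/3) = 2.2 × 10^-4 M

s = 2.2 × 10^-4 M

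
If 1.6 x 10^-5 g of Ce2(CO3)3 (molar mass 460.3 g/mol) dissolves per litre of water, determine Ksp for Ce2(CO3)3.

Ksp ≈ 5.5 × 10^-36

Molar solubility s = (1.6 × 10^-5 g/L) / (460.3 g/mol) = 3.48 × 10^-8 M.
Ce2(CO3)3(s) ⇌ 2 Ce^3+ + 3 CO3^2-
If s mol/L of Ce2(CO3)3 dissolves, [Ce^3+] = 2s and [CO3^2-] = 3s.
Ksp = [Ce^3+]^2[CO3^2-]^3
So Ksp = (2s)^2 × (3s)^3 = 108s^5
Ksp = 108 × (3.48 x 10^-8)^5 = 5.5 × 10^-36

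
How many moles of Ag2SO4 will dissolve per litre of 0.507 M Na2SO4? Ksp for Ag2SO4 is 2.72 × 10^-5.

s = 3.66 × 10^-3 M

Ag2SO4(s) <=> 2 Ag^+(aq) + SO4^2-(aq)
Ksp = [Ag^+]^2[SO4^2-]
Let s = moles of Ag2SO4 that dissolve per litre. [Ag^+] = 2s, [SO4^2-] = 0.507 + s ≈ 0.507 (common-ion effect: SO4^2- is already 0.507 M).
Ksp ≈ (2s)^2 × 0.507
s = 3.66 × 10^-3 M
Check: s = 3.7 x 10^-3 ≪ 0.507, so the approximation is valid.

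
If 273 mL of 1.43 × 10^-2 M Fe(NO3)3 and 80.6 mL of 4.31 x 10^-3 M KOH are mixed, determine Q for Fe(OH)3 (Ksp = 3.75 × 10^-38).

Q ≈ 1.05e-11

Total volume = 273 + 80.6 = 353.6 mL.
[Fe^3+] = 1.43 × 10^-2 × (273/353.6) = 1.104 × 10^-2 M
[OH^-] = 4.31 × 10^-3 × (80.6/353.6) = 9.824 x 10^-4 M
Fe(OH)3(s) ⇌ Fe^3+(aq) + 3 OH^-(aq), so Q = [Fe^3+][OH^-]^3
Q = (1.104 × 10^-2)(9.824 x 10^-4)^3 = 1.05 × 10^-11
Q > Ksp, so Fe(OH)3 will precipitate.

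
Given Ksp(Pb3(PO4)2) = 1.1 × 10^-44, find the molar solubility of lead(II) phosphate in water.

Pb3(PO4)2(s) ⇌ 3 Pb^2+ + 2 PO4^3-
Ksp = [Pb^2+]^3[PO4^3-]^2
If s mol/L of Pb3(PO4)2 dissolves, [Pb^2+] = 3s and [PO4^3-] = 2s.
So Ksp = (3s)^3 × (2s)^2 = 108s^5
Solving, s = (1.1 × 10^-44/108)^(1/5) = 6.3 x 10^-10 M

6.3e-10 M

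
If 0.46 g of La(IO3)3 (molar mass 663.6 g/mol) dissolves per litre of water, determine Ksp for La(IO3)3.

Molar solubility s = (4.6 × 10^-1 g/L) / (663.6 g/mol) = 6.93 × 10^-4 M.
La(IO3)3(s) ⇌ La^3+(aq) + 3 IO3^-(aq)
If s mol/L of La(IO3)3 dissolves, [La^3+] = s and [IO3^-] = 3s.
Ksp = [La^3+][IO3^-]^3
So Ksp = s × (3s)^3 = 27s^4
With s = 6.93 x 10^-4: Ksp = 6.2 × 10^-12

6.2e-12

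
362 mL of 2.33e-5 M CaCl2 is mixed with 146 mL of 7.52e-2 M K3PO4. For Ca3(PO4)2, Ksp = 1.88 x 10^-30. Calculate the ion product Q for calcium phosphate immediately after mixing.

Q = 2.14 × 10^-18

Total volume = 362 + 146 = 508 mL.
[Ca^2+] = 2.33 x 10^-5 × (362/508) = 1.660 × 10^-5 M
[PO4^3-] = 7.52 x 10^-2 × (146/508) = 2.161 × 10^-2 M
Ca3(PO4)2(s) <=> 3 Ca^2+ + 2 PO4^3-, so Q = [Ca^2+]^3[PO4^3-]^2
Q = (1.660 × 10^-5)^3(2.161 x 10^-2)^2 = 2.14 x 10^-18
Q > Ksp, so Ca3(PO4)2 will precipitate.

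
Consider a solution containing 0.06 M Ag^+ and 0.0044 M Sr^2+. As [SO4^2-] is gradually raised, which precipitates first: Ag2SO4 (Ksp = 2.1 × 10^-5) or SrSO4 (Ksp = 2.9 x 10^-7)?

Each salt begins to precipitate when Q = Ksp, i.e. when [SO4^2-] reaches its threshold.
For Ag2SO4: 2.1 × 10^-5 = (0.06)^2 × [SO4^2-]  ⇒  [SO4^2-] = 5.8 × 10^-3 M.
For SrSO4: 2.9 x 10^-7 = 0.0044 × [SO4^2-]  ⇒  [SO4^2-] = 6.6 × 10^-5 M.
The salt with the lower threshold [SO4^2-] precipitates first: SrSO4.

SrSO4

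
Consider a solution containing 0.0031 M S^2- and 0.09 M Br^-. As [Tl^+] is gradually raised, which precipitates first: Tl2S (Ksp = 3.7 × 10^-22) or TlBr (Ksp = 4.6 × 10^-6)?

Each salt begins to precipitate when Q = Ksp, i.e. when [Tl^+] reaches its threshold.
For Tl2S: 3.7 × 10^-22 = 0.0031 × [Tl^+]^2  ⇒  [Tl^+] = 3.5 × 10^-10 M.
For TlBr: 4.6 × 10^-6 = 0.09 × [Tl^+]  ⇒  [Tl^+] = 5.1 × 10^-5 M.
The salt with the lower threshold [Tl^+] precipitates first: Tl2S.

Tl2S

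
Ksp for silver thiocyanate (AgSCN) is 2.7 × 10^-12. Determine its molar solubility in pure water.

1.6e-6 M

AgSCN(s) ⇌ Ag^+ + SCN^-
Ksp = [Ag^+][SCN^-]
For each mole of AgSCN that dissolves: [Ag^+] = s, [SCN^-] = s.
Ksp = s × s = s^2
s = (2.7 × 10^-12)^(1/2) = 1.6 × 10^-6 M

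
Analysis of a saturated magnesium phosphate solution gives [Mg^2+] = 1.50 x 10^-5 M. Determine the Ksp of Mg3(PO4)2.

Mg3(PO4)2(s) ⇌ 3 Mg^2+ + 2 PO4^3-
Stoichiometry gives [PO4^3-] = (2/3)[Mg^2+] = 1.000 × 10^-5 M.
Ksp = [Mg^2+]^3[PO4^3-]^2
Ksp = (1.50 x 10^-5)^3 × (1.000 × 10^-5)^2 = 3.38 × 10^-25

3.38e-25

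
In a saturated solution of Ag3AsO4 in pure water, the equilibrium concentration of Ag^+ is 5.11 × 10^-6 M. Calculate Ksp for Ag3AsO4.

Ksp ≈ 2.27 x 10^-22

Ag3AsO4(s) ⇌ 3 Ag^+ + AsO4^3-
Stoichiometry gives [AsO4^3-] = (1/3)[Ag^+] = 1.703 × 10^-6 M.
Ksp = [Ag^+]^3[AsO4^3-]
Ksp = (5.11 × 10^-6)^3 × 1.703 x 10^-6 = 2.27 × 10^-22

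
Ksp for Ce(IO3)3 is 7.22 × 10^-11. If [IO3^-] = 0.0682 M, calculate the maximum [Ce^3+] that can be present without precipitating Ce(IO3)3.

Ce(IO3)3(s) ⇌ Ce^3+(aq) + 3 IO3^-(aq)
Ksp = [Ce^3+][IO3^-]^3
Precipitation begins when Q = Ksp. With [IO3^-] = 0.0682 M:
7.22 × 10^-11 = (0.0682)^3 × [Ce^3+]
[Ce^3+] = (7.22 × 10^-11 / 3.172 x 10^-4) = 2.28 × 10^-7 M

[Ce^3+] = 2.28e-7 M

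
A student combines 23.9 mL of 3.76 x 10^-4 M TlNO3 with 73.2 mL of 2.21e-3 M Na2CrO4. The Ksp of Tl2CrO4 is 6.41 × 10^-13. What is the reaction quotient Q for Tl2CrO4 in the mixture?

Q ≈ 1.43 x 10^-11

Total volume = 23.9 + 73.2 = 97.1 mL.
[Tl^+] = 3.76 x 10^-4 × (23.9/97.1) = 9.255 × 10^-5 M
[CrO4^2-] = 2.21 x 10^-3 × (73.2/97.1) = 1.666 × 10^-3 M
Tl2CrO4(s) ⇌ 2 Tl^+(aq) + CrO4^2-(aq), so Q = [Tl^+]^2[CrO4^2-]
Q = (9.255 × 10^-5)^2(1.666 × 10^-3) = 1.43 x 10^-11
Q > Ksp, so Tl2CrO4 will precipitate.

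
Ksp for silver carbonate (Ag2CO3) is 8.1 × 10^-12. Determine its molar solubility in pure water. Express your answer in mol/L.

s = 1.3e-4 M

Ag2CO3(s) ⇌ 2 Ag^+ + CO3^2-
Ksp = [Ag^+]^2[CO3^2-]
If s mol/L of Ag2CO3 dissolves, [Ag^+] = 2s and [CO3^2-] = s.
So Ksp = (2s)^2 × s = 4s^3
s = (8.1 × 10^-12 / 4)^(1/3) = 1.3 × 10^-4 M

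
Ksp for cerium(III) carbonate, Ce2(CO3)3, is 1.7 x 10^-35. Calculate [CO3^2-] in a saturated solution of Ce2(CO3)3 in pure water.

Ce2(CO3)3(s) ⇌ 2 Ce^3+ + 3 CO3^2-
Ksp = [Ce^3+]^2[CO3^2-]^3
If s mol/L of Ce2(CO3)3 dissolves, [Ce^3+] = 2s and [CO3^2-] = 3s.
So Ksp = (2s)^2 × (3s)^3 = 108s^5
Solving, s = (1.7 x 10^-35/108)^(1/5) = 4.36 × 10^-8 M
[CO3^2-] = 3s = 1.3 x 10^-7 M

1.3 × 10^-7 M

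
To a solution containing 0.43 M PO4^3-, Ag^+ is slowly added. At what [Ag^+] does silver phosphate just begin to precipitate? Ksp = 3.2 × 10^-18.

[Ag^+] = 2.0e-6 M

Ag3PO4(s) ⇌ 3 Ag^+ + PO4^3-
Ksp = [Ag^+]^3[PO4^3-]
Precipitation begins when Q = Ksp. With [PO4^3-] = 0.43 M:
3.2 × 10^-18 = (0.43) × [Ag^+]^3
[Ag^+] = (3.2 × 10^-18 / 4.3 × 10^-1)^(1/3) = 2.0 × 10^-6 M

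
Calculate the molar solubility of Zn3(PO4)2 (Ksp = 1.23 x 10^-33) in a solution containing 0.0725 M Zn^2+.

s = 8.98 × 10^-16 M

Zn3(PO4)2(s) ⇌ 3 Zn^2+(aq) + 2 PO4^3-(aq)
Ksp = [Zn^2+]^3[PO4^3-]^2
Let s be the molar solubility in this solution. [Zn^2+] = 0.0725 + 3s ≈ 0.0725, [PO4^3-] = 2s (common-ion effect: Zn^2+ is already 0.0725 M).
Ksp ≈ (0.0725)^3 × (2s)^2
s = 8.98 x 10^-16 M
Check: 3s = 2.7 × 10^-15 ≪ 0.0725, so the approximation is valid.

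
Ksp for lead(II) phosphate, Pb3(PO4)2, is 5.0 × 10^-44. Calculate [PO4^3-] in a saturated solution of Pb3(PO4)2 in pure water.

1.7e-9 M

Pb3(PO4)2(s) ⇌ 3 Pb^2+ + 2 PO4^3-
Ksp = [Pb^2+]^3[PO4^3-]^2
With molar solubility s: [Pb^2+] = 3s, [PO4^3-] = 2s.
Substituting: Ksp = (3s)^3(2s)^2 = 108s^5
s^5 = 5.0 × 10^-44 / 108, so s = 8.57 × 10^-10 M
[PO4^3-] = 2s = 1.7 × 10^-9 M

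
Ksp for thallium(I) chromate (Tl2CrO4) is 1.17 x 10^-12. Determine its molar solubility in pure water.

Tl2CrO4(s) ⇌ 2 Tl^+(aq) + CrO4^2-(aq)
Ksp = [Tl^+]^2[CrO4^2-]
Let s = molar solubility. Then [Tl^+] = 2s and [CrO4^2-] = s.
Substituting: Ksp = (2s)^2s = 4s^3
s = (1.17 x 10^-12 / 4)^(1/3) = 6.64 × 10^-5 M

s ≈ 6.64e-5 M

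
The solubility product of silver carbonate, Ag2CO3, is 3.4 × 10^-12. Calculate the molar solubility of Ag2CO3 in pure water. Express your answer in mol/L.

Ag2CO3(s) ⇌ 2 Ag^+(aq) + CO3^2-(aq)
Ksp = [Ag^+]^2[CO3^2-]
With molar solubility s: [Ag^+] = 2s, [CO3^2-] = s.
Substituting: Ksp = (2s)^2s = 4s^3
Solving, s = (3.4 × 10^-12/4)^(1/3) = 9.5 × 10^-5 M

9.5 × 10^-5 M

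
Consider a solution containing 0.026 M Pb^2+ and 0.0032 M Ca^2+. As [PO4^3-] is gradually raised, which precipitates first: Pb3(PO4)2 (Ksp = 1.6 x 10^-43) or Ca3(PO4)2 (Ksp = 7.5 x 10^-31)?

Each salt begins to precipitate when Q = Ksp, i.e. when [PO4^3-] reaches its threshold.
For Pb3(PO4)2: 1.6 x 10^-43 = (0.026)^3 × [PO4^3-]^2  ⇒  [PO4^3-] = 9.5 × 10^-20 M.
For Ca3(PO4)2: 7.5 x 10^-31 = (0.0032)^3 × [PO4^3-]^2  ⇒  [PO4^3-] = 4.8 x 10^-12 M.
The salt with the lower threshold [PO4^3-] precipitates first: Pb3(PO4)2.

Pb3(PO4)2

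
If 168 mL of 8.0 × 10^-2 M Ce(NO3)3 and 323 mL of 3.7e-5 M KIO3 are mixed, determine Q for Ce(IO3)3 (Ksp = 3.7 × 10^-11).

Q = 3.9e-16

Total volume = 168 + 323 = 491 mL.
[Ce^3+] = 8.0 × 10^-2 × (168/491) = 2.74 × 10^-2 M
[IO3^-] = 3.7 × 10^-5 × (323/491) = 2.43 × 10^-5 M
Ce(IO3)3(s) ⇌ Ce^3+ + 3 IO3^-, so Q = [Ce^3+][IO3^-]^3
Q = (2.74 x 10^-2)(2.43 × 10^-5)^3 = 3.9 x 10^-16
Q < Ksp, so no precipitate of Ce(IO3)3 forms.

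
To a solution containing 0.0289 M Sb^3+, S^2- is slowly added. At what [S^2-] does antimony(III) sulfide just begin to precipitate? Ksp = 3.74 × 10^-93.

1.65e-30 M

Sb2S3(s) ⇌ 2 Sb^3+ + 3 S^2-
Ksp = [Sb^3+]^2[S^2-]^3
Precipitation begins when Q = Ksp. With [Sb^3+] = 0.0289 M:
3.74 × 10^-93 = (0.0289)^2 × [S^2-]^3
[S^2-] = (3.74 × 10^-93 / 8.352 × 10^-4)^(1/3) = 1.65 × 10^-30 M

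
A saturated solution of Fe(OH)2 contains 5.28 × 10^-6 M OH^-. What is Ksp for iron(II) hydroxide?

Ksp = 7.36 × 10^-17

Fe(OH)2(s) ⇌ Fe^2+ + 2 OH^-
Stoichiometry gives [Fe^2+] = (1/2)[OH^-] = 2.640 × 10^-6 M.
Ksp = [Fe^2+][OH^-]^2
Ksp = 2.640 × 10^-6 × (5.28 × 10^-6)^2 = 7.36 x 10^-17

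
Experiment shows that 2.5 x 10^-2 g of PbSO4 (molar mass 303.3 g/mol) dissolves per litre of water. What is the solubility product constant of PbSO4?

Molar solubility s = (2.5 × 10^-2 g/L) / (303.3 g/mol) = 8.24 x 10^-5 M.
PbSO4(s) ⇌ Pb^2+ + SO4^2-
Let s = molar solubility. Then [Pb^2+] = s and [SO4^2-] = s.
Ksp = [Pb^2+][SO4^2-]
Ksp = s^2
With s = 8.24 × 10^-5: Ksp = 6.8 x 10^-9

6.8 × 10^-9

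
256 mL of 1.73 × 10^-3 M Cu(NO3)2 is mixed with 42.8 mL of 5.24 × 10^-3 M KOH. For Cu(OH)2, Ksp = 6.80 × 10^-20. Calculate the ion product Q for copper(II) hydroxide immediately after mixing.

Q ≈ 8.35e-10

Total volume = 256 + 42.8 = 298.8 mL.
[Cu^2+] = 1.73 × 10^-3 × (256/298.8) = 1.482 × 10^-3 M
[OH^-] = 5.24 x 10^-3 × (42.8/298.8) = 7.506 x 10^-4 M
Cu(OH)2(s) ⇌ Cu^2+(aq) + 2 OH^-(aq), so Q = [Cu^2+][OH^-]^2
Q = (1.482 x 10^-3)(7.506 × 10^-4)^2 = 8.35 × 10^-10
Q > Ksp, so Cu(OH)2 will precipitate.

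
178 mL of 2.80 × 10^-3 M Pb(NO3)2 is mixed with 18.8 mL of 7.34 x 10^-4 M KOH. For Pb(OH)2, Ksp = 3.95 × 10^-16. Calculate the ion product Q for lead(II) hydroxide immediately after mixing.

Total volume = 178 + 18.8 = 196.8 mL.
[Pb^2+] = 2.80 x 10^-3 × (178/196.8) = 2.533 × 10^-3 M
[OH^-] = 7.34 × 10^-4 × (18.8/196.8) = 7.012 × 10^-5 M
Pb(OH)2(s) ⇌ Pb^2+ + 2 OH^-, so Q = [Pb^2+][OH^-]^2
Q = (2.533 × 10^-3)(7.012 x 10^-5)^2 = 1.25 × 10^-11
Q > Ksp, so Pb(OH)2 will precipitate.

Q ≈ 1.25 x 10^-11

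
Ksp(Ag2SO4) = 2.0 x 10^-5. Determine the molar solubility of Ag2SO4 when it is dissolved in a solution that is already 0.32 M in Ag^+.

s = 2.0e-4 M

Ag2SO4(s) ⇌ 2 Ag^+ + SO4^2-
Ksp = [Ag^+]^2[SO4^2-]
If s mol/L dissolves here, [Ag^+] = 0.32 + 2s ≈ 0.32, [SO4^2-] = s (since the Ag^+ already present dominates).
Ksp ≈ (0.32)^2 × s
s = 2.0 x 10^-4 M
Check: 2s = 3.9 × 10^-4 ≪ 0.32, so the approximation is valid.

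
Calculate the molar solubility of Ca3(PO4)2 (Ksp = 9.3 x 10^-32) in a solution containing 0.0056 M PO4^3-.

4.8e-10 M

Ca3(PO4)2(s) ⇌ 3 Ca^2+ + 2 PO4^3-
Ksp = [Ca^2+]^3[PO4^3-]^2
Let s be the molar solubility in this solution. [Ca^2+] = 3s, [PO4^3-] = 0.0056 + 2s ≈ 0.0056 (Ksp is small, so little additional dissolves).
Ksp ≈ (3s)^3 × (0.0056)^2
s = 4.8 × 10^-10 M
Check: 2s = 9.6 x 10^-10 ≪ 0.0056, so the approximation is valid.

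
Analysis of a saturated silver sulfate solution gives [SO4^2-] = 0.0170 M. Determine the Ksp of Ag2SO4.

Ag2SO4(s) <=> 2 Ag^+ + SO4^2-
Stoichiometry gives [Ag^+] = (2/1)[SO4^2-] = 3.400 × 10^-2 M.
Ksp = [Ag^+]^2[SO4^2-]
Ksp = (3.400 x 10^-2)^2 × 1.70 × 10^-2 = 1.97 × 10^-5

Ksp ≈ 1.97e-5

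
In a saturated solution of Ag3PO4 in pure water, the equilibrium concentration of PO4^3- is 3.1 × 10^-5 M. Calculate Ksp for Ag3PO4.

Ksp = 2.5 x 10^-17

Ag3PO4(s) <=> 3 Ag^+(aq) + PO4^3-(aq)
Stoichiometry gives [Ag^+] = (3/1)[PO4^3-] = 9.30 × 10^-5 M.
Ksp = [Ag^+]^3[PO4^3-]
Ksp = (9.30 × 10^-5)^3 × 3.1 x 10^-5 = 2.5 × 10^-17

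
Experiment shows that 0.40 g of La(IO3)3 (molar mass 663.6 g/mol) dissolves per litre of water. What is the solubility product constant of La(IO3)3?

Ksp ≈ 3.6 x 10^-12

Molar solubility s = (4.0 × 10^-1 g/L) / (663.6 g/mol) = 6.03 × 10^-4 M.
La(IO3)3(s) <=> La^3+(aq) + 3 IO3^-(aq)
For each mole of La(IO3)3 that dissolves: [La^3+] = s, [IO3^-] = 3s.
Ksp = [La^3+][IO3^-]^3
Substituting: Ksp = s(3s)^3 = 27s^4
Ksp = 27 × (6.03 × 10^-4)^4 = 3.6 x 10^-12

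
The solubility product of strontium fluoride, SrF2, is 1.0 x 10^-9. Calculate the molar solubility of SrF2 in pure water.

s ≈ 6.3e-4 M

SrF2(s) <=> Sr^2+(aq) + 2 F^-(aq)
Ksp = [Sr^2+][F^-]^2
If s mol/L of SrF2 dissolves, [Sr^2+] = s and [F^-] = 2s.
Substituting: Ksp = s(2s)^2 = 4s^3
s = (1.0 x 10^-9 / 4)^(1/3) = 6.3 x 10^-4 M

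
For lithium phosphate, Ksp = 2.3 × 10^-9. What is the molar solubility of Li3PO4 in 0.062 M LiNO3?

s = 9.7 × 10^-6 M

Li3PO4(s) ⇌ 3 Li^+ + PO4^3-
Ksp = [Li^+]^3[PO4^3-]
Let s be the molar solubility in this solution. [Li^+] = 0.062 + 3s ≈ 0.062, [PO4^3-] = s (Ksp is small, so little additional dissolves).
Ksp ≈ (0.062)^3 × s
s = 9.7 × 10^-6 M
Check: 3s = 2.9 × 10^-5 ≪ 0.062, so the approximation is valid.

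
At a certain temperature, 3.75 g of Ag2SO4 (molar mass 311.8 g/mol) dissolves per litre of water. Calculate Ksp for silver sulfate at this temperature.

Ksp = 6.96e-6

Molar solubility s = (3.75 g/L) / (311.8 g/mol) = 1.203 × 10^-2 M.
Ag2SO4(s) ⇌ 2 Ag^+(aq) + SO4^2-(aq)
For each mole of Ag2SO4 that dissolves: [Ag^+] = 2s, [SO4^2-] = s.
Ksp = [Ag^+]^2[SO4^2-]
So Ksp = (2s)^2 × s = 4s^3
With s = 1.203 × 10^-2: Ksp = 6.96 × 10^-6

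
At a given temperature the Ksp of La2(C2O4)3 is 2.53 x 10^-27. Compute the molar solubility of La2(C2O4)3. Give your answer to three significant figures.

La2(C2O4)3(s) ⇌ 2 La^3+(aq) + 3 C2O4^2-(aq)
Ksp = [La^3+]^2[C2O4^2-]^3
For each mole of La2(C2O4)3 that dissolves: [La^3+] = 2s, [C2O4^2-] = 3s.
So Ksp = (2s)^2 × (3s)^3 = 108s^5
s = (2.53 x 10^-27 / 108)^(1/5) = 1.88 × 10^-6 M

s = 1.88 × 10^-6 M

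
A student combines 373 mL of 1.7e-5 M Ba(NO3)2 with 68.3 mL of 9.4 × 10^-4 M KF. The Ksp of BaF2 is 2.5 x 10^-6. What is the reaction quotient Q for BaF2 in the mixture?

Q ≈ 3.0 x 10^-13

Total volume = 373 + 68.3 = 441.3 mL.
[Ba^2+] = 1.7 × 10^-5 × (373/441.3) = 1.44 × 10^-5 M
[F^-] = 9.4 x 10^-4 × (68.3/441.3) = 1.45 × 10^-4 M
BaF2(s) ⇌ Ba^2+(aq) + 2 F^-(aq), so Q = [Ba^2+][F^-]^2
Q = (1.44 x 10^-5)(1.45 x 10^-4)^2 = 3.0 × 10^-13
Q < Ksp, so no precipitate of BaF2 forms.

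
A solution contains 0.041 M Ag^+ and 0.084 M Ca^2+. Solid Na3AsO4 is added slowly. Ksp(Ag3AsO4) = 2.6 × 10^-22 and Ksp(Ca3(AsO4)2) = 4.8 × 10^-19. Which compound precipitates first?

Ag3AsO4

Precipitation of each salt starts when its ion product equals its Ksp.
For Ag3AsO4: 2.6 × 10^-22 = (0.041)^3 × [AsO4^3-]  ⇒  [AsO4^3-] = 3.8 x 10^-18 M.
For Ca3(AsO4)2: 4.8 × 10^-19 = (0.084)^3 × [AsO4^3-]^2  ⇒  [AsO4^3-] = 2.8 × 10^-8 M.
The salt with the lower threshold [AsO4^3-] precipitates first: Ag3AsO4.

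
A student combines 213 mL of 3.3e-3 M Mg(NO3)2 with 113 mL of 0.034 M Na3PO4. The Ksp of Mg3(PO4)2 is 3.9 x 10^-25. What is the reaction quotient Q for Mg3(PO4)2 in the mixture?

Q = 1.4e-12

Total volume = 213 + 113 = 326 mL.
[Mg^2+] = 3.3 x 10^-3 × (213/326) = 2.16 x 10^-3 M
[PO4^3-] = 3.4 × 10^-2 × (113/326) = 1.18 x 10^-2 M
Mg3(PO4)2(s) <=> 3 Mg^2+(aq) + 2 PO4^3-(aq), so Q = [Mg^2+]^3[PO4^3-]^2
Q = (2.16 x 10^-3)^3(1.18 × 10^-2)^2 = 1.4 x 10^-12
Q > Ksp, so Mg3(PO4)2 will precipitate.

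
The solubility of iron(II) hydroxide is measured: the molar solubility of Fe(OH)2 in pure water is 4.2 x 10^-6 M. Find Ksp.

Fe(OH)2(s) <=> Fe^2+ + 2 OH^-
With molar solubility s: [Fe^2+] = s, [OH^-] = 2s.
Ksp = [Fe^2+][OH^-]^2
So Ksp = s × (2s)^2 = 4s^3
Ksp = 4 × (4.2 × 10^-6)^3 = 3.0 × 10^-16

Ksp = 3.0 × 10^-16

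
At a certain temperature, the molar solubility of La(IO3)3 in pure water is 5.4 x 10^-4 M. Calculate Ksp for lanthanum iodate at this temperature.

La(IO3)3(s) ⇌ La^3+(aq) + 3 IO3^-(aq)
Let s = molar solubility. Then [La^3+] = s and [IO3^-] = 3s.
Ksp = [La^3+][IO3^-]^3
So Ksp = s × (3s)^3 = 27s^4
Ksp = 27 × (5.4 × 10^-4)^4 = 2.3 × 10^-12

2.3 × 10^-12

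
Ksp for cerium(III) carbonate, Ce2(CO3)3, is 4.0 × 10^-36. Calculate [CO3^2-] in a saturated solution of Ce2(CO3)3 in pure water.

[CO3^2-] ≈ 9.8e-8 M

Ce2(CO3)3(s) ⇌ 2 Ce^3+ + 3 CO3^2-
Ksp = [Ce^3+]^2[CO3^2-]^3
If s mol/L of Ce2(CO3)3 dissolves, [Ce^3+] = 2s and [CO3^2-] = 3s.
Ksp = (2s)^2(3s)^3 = 108s^5
Solving, s = (4.0 × 10^-36/108)^(1/5) = 3.26 × 10^-8 M
[CO3^2-] = 3s = 9.8 x 10^-8 M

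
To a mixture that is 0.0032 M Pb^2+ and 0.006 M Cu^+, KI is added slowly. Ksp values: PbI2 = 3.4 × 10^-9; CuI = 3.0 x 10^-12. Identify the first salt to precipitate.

CuI

Precipitation of each salt starts when its ion product equals its Ksp.
For PbI2: 3.4 × 10^-9 = 0.0032 × [I^-]^2  ⇒  [I^-] = 1.0 x 10^-3 M.
For CuI: 3.0 x 10^-12 = 0.006 × [I^-]  ⇒  [I^-] = 5.0 x 10^-10 M.
The salt with the lower threshold [I^-] precipitates first: CuI.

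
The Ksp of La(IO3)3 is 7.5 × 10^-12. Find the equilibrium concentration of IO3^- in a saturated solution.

[IO3^-] = 2.2e-3 M

La(IO3)3(s) <=> La^3+ + 3 IO3^-
Ksp = [La^3+][IO3^-]^3
Let s = molar solubility. Then [La^3+] = s and [IO3^-] = 3s.
Substituting: Ksp = s(3s)^3 = 27s^4
Solving, s = (7.5 × 10^-12/27)^(1/4) = 7.26 x 10^-4 M
[IO3^-] = 3s = 2.2 × 10^-3 M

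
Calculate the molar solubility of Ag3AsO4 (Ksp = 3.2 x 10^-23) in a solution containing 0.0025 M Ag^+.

Ag3AsO4(s) ⇌ 3 Ag^+(aq) + AsO4^3-(aq)
Ksp = [Ag^+]^3[AsO4^3-]
Let s be the molar solubility in this solution. [Ag^+] = 0.0025 + 3s ≈ 0.0025, [AsO4^3-] = s (Ksp is small, so little additional dissolves).
Ksp ≈ (0.0025)^3 × s
s = 2.0 × 10^-15 M
Check: 3s = 6.1 × 10^-15 ≪ 0.0025, so the approximation is valid.

s ≈ 2.0e-15 M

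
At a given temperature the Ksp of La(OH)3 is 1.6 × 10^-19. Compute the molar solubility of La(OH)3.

s ≈ 8.8 × 10^-6 M

La(OH)3(s) ⇌ La^3+ + 3 OH^-
Ksp = [La^3+][OH^-]^3
With molar solubility s: [La^3+] = s, [OH^-] = 3s.
Substituting: Ksp = s(3s)^3 = 27s^4
s^4 = 1.6 × 10^-19 / 27, so s = 8.8 × 10^-6 M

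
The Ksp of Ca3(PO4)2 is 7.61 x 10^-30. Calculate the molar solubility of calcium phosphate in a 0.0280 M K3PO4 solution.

s ≈ 7.11e-10 M

Ca3(PO4)2(s) <=> 3 Ca^2+(aq) + 2 PO4^3-(aq)
Ksp = [Ca^2+]^3[PO4^3-]^2
Let s = moles of Ca3(PO4)2 that dissolve per litre. [Ca^2+] = 3s, [PO4^3-] = 0.0280 + 2s ≈ 0.0280 (since PO4^3- from K3PO4 dominates).
Ksp ≈ (3s)^3 × (0.0280)^2
s = 7.11 x 10^-10 M
Check: 2s = 1.4 × 10^-9 ≪ 0.0280, so the approximation is valid.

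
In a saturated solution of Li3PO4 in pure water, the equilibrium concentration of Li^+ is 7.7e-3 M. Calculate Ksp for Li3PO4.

Li3PO4(s) ⇌ 3 Li^+ + PO4^3-
Stoichiometry gives [PO4^3-] = (1/3)[Li^+] = 2.57 × 10^-3 M.
Ksp = [Li^+]^3[PO4^3-]
Ksp = (7.7 × 10^-3)^3 × 2.57 × 10^-3 = 1.2 × 10^-9

Ksp ≈ 1.2 × 10^-9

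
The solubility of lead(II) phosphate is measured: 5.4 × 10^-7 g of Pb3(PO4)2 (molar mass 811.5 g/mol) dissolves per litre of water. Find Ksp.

Ksp ≈ 1.4 × 10^-44

Molar solubility s = (5.4 × 10^-7 g/L) / (811.5 g/mol) = 6.65 x 10^-10 M.
Pb3(PO4)2(s) ⇌ 3 Pb^2+(aq) + 2 PO4^3-(aq)
For each mole of Pb3(PO4)2 that dissolves: [Pb^2+] = 3s, [PO4^3-] = 2s.
Ksp = [Pb^2+]^3[PO4^3-]^2
So Ksp = (3s)^3 × (2s)^2 = 108s^5
Ksp = 108 × (6.65 x 10^-10)^5 = 1.4 × 10^-44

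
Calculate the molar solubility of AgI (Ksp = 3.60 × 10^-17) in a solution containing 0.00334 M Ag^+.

AgI(s) <=> Ag^+(aq) + I^-(aq)
Ksp = [Ag^+][I^-]
If s mol/L dissolves here, [Ag^+] = 0.00334 + s ≈ 0.00334, [I^-] = s (Ksp is small, so little additional dissolves).
Ksp ≈ 0.00334 × s
s = 1.08 × 10^-14 M
Check: s = 1.1 × 10^-14 ≪ 0.00334, so the approximation is valid.

s ≈ 1.08 × 10^-14 M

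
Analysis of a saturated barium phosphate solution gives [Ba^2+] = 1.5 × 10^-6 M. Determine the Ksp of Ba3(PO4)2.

Ksp ≈ 3.4 × 10^-30

Ba3(PO4)2(s) ⇌ 3 Ba^2+(aq) + 2 PO4^3-(aq)
Stoichiometry gives [PO4^3-] = (2/3)[Ba^2+] = 1.00 × 10^-6 M.
Ksp = [Ba^2+]^3[PO4^3-]^2
Ksp = (1.5 × 10^-6)^3 × (1.00 × 10^-6)^2 = 3.4 × 10^-30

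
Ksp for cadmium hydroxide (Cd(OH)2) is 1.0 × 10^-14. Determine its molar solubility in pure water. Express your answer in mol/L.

Cd(OH)2(s) ⇌ Cd^2+(aq) + 2 OH^-(aq)
Ksp = [Cd^2+][OH^-]^2
With molar solubility s: [Cd^2+] = s, [OH^-] = 2s.
So Ksp = s × (2s)^2 = 4s^3
Solving, s = (1.0 × 10^-14/4)^(1/3) = 1.4 × 10^-5 M

1.4e-5 M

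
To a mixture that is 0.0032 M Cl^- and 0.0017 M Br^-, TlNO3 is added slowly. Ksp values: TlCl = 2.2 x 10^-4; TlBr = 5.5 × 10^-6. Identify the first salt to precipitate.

Each salt begins to precipitate when Q = Ksp, i.e. when [Tl^+] reaches its threshold.
For TlCl: 2.2 x 10^-4 = 0.0032 × [Tl^+]  ⇒  [Tl^+] = 6.9 × 10^-2 M.
For TlBr: 5.5 × 10^-6 = 0.0017 × [Tl^+]  ⇒  [Tl^+] = 3.2 × 10^-3 M.
The salt with the lower threshold [Tl^+] precipitates first: TlBr.

TlBr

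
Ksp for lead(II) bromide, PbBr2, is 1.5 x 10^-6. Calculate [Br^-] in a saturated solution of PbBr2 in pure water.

PbBr2(s) <=> Pb^2+ + 2 Br^-
Ksp = [Pb^2+][Br^-]^2
With molar solubility s: [Pb^2+] = s, [Br^-] = 2s.
So Ksp = s × (2s)^2 = 4s^3
s = (1.5 x 10^-6 / 4)^(1/3) = 7.21 × 10^-3 M
[Br^-] = 2s = 1.4 × 10^-2 M

[Br^-] = 1.4 x 10^-2 M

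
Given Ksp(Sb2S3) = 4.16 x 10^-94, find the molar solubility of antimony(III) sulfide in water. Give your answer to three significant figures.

Sb2S3(s) <=> 2 Sb^3+(aq) + 3 S^2-(aq)
Ksp = [Sb^3+]^2[S^2-]^3
For each mole of Sb2S3 that dissolves: [Sb^3+] = 2s, [S^2-] = 3s.
Ksp = (2s)^2(3s)^3 = 108s^5
s = (4.16 x 10^-94 / 108)^(1/5) = 8.26 x 10^-20 M

s = 8.26 x 10^-20 M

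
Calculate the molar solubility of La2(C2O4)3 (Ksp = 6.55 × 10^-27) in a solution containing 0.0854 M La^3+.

s ≈ 3.22e-9 M

La2(C2O4)3(s) <=> 2 La^3+(aq) + 3 C2O4^2-(aq)
Ksp = [La^3+]^2[C2O4^2-]^3
Let s = moles of La2(C2O4)3 that dissolve per litre. [La^3+] = 0.0854 + 2s ≈ 0.0854, [C2O4^2-] = 3s (Ksp is small, so little additional dissolves).
Ksp ≈ (0.0854)^2 × (3s)^3
s = 3.22 × 10^-9 M
Check: 2s = 6.4 x 10^-9 ≪ 0.0854, so the approximation is valid.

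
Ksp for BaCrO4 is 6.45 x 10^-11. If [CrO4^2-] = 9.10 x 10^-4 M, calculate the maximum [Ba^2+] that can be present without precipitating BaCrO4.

7.09 × 10^-8 M

BaCrO4(s) <=> Ba^2+(aq) + CrO4^2-(aq)
Ksp = [Ba^2+][CrO4^2-]
Precipitation begins when Q = Ksp. With [CrO4^2-] = 9.10 x 10^-4 M:
6.45 x 10^-11 = (9.10 x 10^-4) × [Ba^2+]
[Ba^2+] = (6.45 x 10^-11 / 9.10 × 10^-4) = 7.09 × 10^-8 M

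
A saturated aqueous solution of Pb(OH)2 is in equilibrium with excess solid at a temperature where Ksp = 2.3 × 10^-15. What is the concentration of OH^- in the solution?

Pb(OH)2(s) ⇌ Pb^2+ + 2 OH^-
Ksp = [Pb^2+][OH^-]^2
If s mol/L of Pb(OH)2 dissolves, [Pb^2+] = s and [OH^-] = 2s.
So Ksp = s × (2s)^2 = 4s^3
Solving, s = (2.3 × 10^-15/4)^(1/3) = 8.32 x 10^-6 M
[OH^-] = 2s = 1.7 × 10^-5 M

1.7 × 10^-5 M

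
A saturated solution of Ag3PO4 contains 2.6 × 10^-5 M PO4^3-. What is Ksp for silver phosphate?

Ag3PO4(s) ⇌ 3 Ag^+ + PO4^3-
Stoichiometry gives [Ag^+] = (3/1)[PO4^3-] = 7.80 x 10^-5 M.
Ksp = [Ag^+]^3[PO4^3-]
Ksp = (7.80 × 10^-5)^3 × 2.6 x 10^-5 = 1.2 × 10^-17

1.2 x 10^-17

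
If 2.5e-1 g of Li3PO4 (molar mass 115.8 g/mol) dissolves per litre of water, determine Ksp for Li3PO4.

Molar solubility s = (2.5 × 10^-1 g/L) / (115.8 g/mol) = 2.16 × 10^-3 M.
Li3PO4(s) <=> 3 Li^+ + PO4^3-
Let s = molar solubility. Then [Li^+] = 3s and [PO4^3-] = s.
Ksp = [Li^+]^3[PO4^3-]
Ksp = (3s)^3s = 27s^4
Ksp = 27 × (2.16 × 10^-3)^4 = 5.9 x 10^-10

Ksp = 5.9 × 10^-10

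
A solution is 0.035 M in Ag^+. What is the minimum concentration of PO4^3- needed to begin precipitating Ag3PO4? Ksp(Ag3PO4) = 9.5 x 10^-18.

Ag3PO4(s) <=> 3 Ag^+ + PO4^3-
Ksp = [Ag^+]^3[PO4^3-]
Precipitation begins when Q = Ksp. With [Ag^+] = 0.035 M:
9.5 x 10^-18 = (0.035)^3 × [PO4^3-]
[PO4^3-] = (9.5 x 10^-18 / 4.29 x 10^-5) = 2.2 × 10^-13 M

[PO4^3-] ≈ 2.2 × 10^-13 M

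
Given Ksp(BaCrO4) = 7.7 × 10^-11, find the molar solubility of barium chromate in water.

8.8 x 10^-6 M

BaCrO4(s) ⇌ Ba^2+ + CrO4^2-
Ksp = [Ba^2+][CrO4^2-]
For each mole of BaCrO4 that dissolves: [Ba^2+] = s, [CrO4^2-] = s.
Ksp = s × s = s^2
s = (7.7 × 10^-11)^(1/2) = 8.8 x 10^-6 M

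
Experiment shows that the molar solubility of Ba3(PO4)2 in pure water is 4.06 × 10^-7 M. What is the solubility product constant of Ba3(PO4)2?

Ksp = 1.19 × 10^-30

Ba3(PO4)2(s) ⇌ 3 Ba^2+ + 2 PO4^3-
If s mol/L of Ba3(PO4)2 dissolves, [Ba^2+] = 3s and [PO4^3-] = 2s.
Ksp = [Ba^2+]^3[PO4^3-]^2
So Ksp = (3s)^3 × (2s)^2 = 108s^5
Ksp = 108 × (4.06 x 10^-7)^5 = 1.19 × 10^-30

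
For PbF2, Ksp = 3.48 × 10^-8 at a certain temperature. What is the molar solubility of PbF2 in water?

PbF2(s) ⇌ Pb^2+ + 2 F^-
Ksp = [Pb^2+][F^-]^2
With molar solubility s: [Pb^2+] = s, [F^-] = 2s.
Substituting: Ksp = s(2s)^2 = 4s^3
s = (3.48 × 10^-8 / 4)^(1/3) = 2.06 × 10^-3 M

s = 2.06 × 10^-3 M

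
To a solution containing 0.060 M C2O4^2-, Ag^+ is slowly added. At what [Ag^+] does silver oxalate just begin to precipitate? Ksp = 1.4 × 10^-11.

[Ag^+] = 1.5 × 10^-5 M

Ag2C2O4(s) <=> 2 Ag^+ + C2O4^2-
Ksp = [Ag^+]^2[C2O4^2-]
Precipitation begins when Q = Ksp. With [C2O4^2-] = 0.060 M:
1.4 × 10^-11 = (0.060) × [Ag^+]^2
[Ag^+] = (1.4 × 10^-11 / 6.0 x 10^-2)^(1/2) = 1.5 × 10^-5 M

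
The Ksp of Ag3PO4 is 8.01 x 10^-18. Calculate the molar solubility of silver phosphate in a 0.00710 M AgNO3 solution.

2.24e-11 M

Ag3PO4(s) ⇌ 3 Ag^+ + PO4^3-
Ksp = [Ag^+]^3[PO4^3-]
Let s be the molar solubility in this solution. [Ag^+] = 0.00710 + 3s ≈ 0.00710, [PO4^3-] = s (since Ag^+ from AgNO3 dominates).
Ksp ≈ (0.00710)^3 × s
s = 2.24 × 10^-11 M
Check: 3s = 6.7 × 10^-11 ≪ 0.00710, so the approximation is valid.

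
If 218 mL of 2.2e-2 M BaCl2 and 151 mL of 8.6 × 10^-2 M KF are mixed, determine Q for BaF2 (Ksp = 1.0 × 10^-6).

Q ≈ 1.6 × 10^-5

Total volume = 218 + 151 = 369 mL.
[Ba^2+] = 2.2 × 10^-2 × (218/369) = 1.30 × 10^-2 M
[F^-] = 8.6 x 10^-2 × (151/369) = 3.52 × 10^-2 M
BaF2(s) <=> Ba^2+ + 2 F^-, so Q = [Ba^2+][F^-]^2
Q = (1.30 × 10^-2)(3.52 × 10^-2)^2 = 1.6 x 10^-5
Q > Ksp, so BaF2 will precipitate.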